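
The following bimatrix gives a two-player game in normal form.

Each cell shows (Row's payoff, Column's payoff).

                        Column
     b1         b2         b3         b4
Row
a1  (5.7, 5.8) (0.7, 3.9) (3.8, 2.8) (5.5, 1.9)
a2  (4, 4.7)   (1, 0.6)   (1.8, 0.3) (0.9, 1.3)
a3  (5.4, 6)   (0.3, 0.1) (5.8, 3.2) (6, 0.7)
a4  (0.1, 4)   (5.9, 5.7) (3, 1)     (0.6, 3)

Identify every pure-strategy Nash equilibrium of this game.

For each strategy profile, look for a profitable unilateral deviation.
(a1, b1): Row gets 5.7, best alternative 5.4; Column gets 5.8, best alternative 3.9. No profitable deviation — NE.
(a1, b2): Row can switch to a2 (0.7 → 1). Not NE.
(a1, b3): Row can switch to a3 (3.8 → 5.8). Not NE.
(a1, b4): Row can switch to a3 (5.5 → 6). Not NE.
(a2, b1): Row can switch to a1 (4 → 5.7). Not NE.
(a2, b2): Row can switch to a4 (1 → 5.9). Not NE.
(a2, b3): Row can switch to a1 (1.8 → 3.8). Not NE.
(a2, b4): Row can switch to a1 (0.9 → 5.5). Not NE.
(a3, b1): Row can switch to a1 (5.4 → 5.7). Not NE.
(a3, b2): Row can switch to a1 (0.3 → 0.7). Not NE.
(a3, b3): Column can switch to b1 (3.2 → 6). Not NE.
(a4, b2): Row gets 5.9, best alternative 1; Column gets 5.7, best alternative 4. No profitable deviation — NE.
(The remaining 4 profiles each have a profitable deviation by the same check.)

The pure Nash equilibria are (a1, b1) and (a4, b2).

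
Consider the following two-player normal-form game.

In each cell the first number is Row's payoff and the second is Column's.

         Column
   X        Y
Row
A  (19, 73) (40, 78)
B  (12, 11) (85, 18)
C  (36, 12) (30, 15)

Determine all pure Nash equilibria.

Row against X: payoffs 19, 12, 36 → best response C.
Row against Y: payoffs 40, 85, 30 → best response B.
Column against A: payoffs 73, 78 → best response Y.
Column against B: payoffs 11, 18 → best response Y.
Column against C: payoffs 12, 15 → best response Y.
Mutual best responses: (B, Y).

The unique pure-strategy Nash equilibrium is (B, Y).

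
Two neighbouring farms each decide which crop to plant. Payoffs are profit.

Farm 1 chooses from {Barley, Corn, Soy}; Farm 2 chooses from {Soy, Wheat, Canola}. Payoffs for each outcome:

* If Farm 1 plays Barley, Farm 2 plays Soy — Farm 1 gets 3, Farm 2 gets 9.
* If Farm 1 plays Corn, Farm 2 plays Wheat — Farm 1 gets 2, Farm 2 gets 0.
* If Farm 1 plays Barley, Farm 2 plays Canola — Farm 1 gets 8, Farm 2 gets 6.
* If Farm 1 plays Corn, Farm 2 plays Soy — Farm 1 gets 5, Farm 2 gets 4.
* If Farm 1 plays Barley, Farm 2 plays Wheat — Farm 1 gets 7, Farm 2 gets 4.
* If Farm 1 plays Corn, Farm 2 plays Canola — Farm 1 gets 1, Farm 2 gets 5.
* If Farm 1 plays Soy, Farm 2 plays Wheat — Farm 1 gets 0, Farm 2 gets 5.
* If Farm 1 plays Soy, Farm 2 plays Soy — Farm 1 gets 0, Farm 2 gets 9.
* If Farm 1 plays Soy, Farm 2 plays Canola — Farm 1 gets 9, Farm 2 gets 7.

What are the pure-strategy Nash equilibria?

There is no pure-strategy Nash equilibrium.

Mark each player's best response to every combination of opponents' strategies; a profile where every player is best-responding is a pure Nash equilibrium.
Farm 1 against Soy: payoffs 3, 5, 0 → best response Corn.
Farm 1 against Wheat: payoffs 7, 2, 0 → best response Barley.
Farm 1 against Canola: payoffs 8, 1, 9 → best response Soy.
Farm 2 against Barley: payoffs 9, 4, 6 → best response Soy.
Farm 2 against Corn: payoffs 4, 0, 5 → best response Canola.
Farm 2 against Soy: payoffs 9, 5, 7 → best response Soy.
No profile is a mutual best response for all players.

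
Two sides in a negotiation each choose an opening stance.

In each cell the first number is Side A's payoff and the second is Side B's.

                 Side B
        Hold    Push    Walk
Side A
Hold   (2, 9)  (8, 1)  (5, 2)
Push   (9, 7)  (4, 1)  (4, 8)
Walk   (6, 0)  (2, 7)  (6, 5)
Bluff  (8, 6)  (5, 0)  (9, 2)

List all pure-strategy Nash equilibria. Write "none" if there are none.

Side A against Hold: payoffs 2, 9, 6, 8 → best response Push.
Side A against Push: payoffs 8, 4, 2, 5 → best response Hold.
Side A against Walk: payoffs 5, 4, 6, 9 → best response Bluff.
Side B against Hold: payoffs 9, 1, 2 → best response Hold.
Side B against Push: payoffs 7, 1, 8 → best response Walk.
Side B against Walk: payoffs 0, 7, 5 → best response Push.
Side B against Bluff: payoffs 6, 0, 2 → best response Hold.
No profile is a mutual best response for all players.

none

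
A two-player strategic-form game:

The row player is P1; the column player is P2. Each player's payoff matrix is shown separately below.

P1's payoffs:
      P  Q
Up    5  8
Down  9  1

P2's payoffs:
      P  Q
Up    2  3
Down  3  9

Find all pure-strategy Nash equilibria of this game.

The unique pure-strategy Nash equilibrium is (Up, Q).

(Up, P): P1 can switch to Down (5 → 9). Not NE.
(Up, Q): P1 gets 8, best alternative 1; P2 gets 3, best alternative 2. No profitable deviation — NE.
(Down, P): P2 can switch to Q (3 → 9). Not NE.
(Down, Q): P1 can switch to Up (1 → 8). Not NE.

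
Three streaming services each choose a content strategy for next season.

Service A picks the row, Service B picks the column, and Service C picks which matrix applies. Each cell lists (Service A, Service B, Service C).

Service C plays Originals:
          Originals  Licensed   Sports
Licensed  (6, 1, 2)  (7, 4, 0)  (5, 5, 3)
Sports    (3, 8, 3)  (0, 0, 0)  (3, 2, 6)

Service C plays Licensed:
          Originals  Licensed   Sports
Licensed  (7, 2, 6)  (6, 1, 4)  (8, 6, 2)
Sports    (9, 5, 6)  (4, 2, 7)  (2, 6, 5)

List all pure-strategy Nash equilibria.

Service A against (Originals, Originals): payoffs 6, 3 → best response Licensed.
Service A against (Originals, Licensed): payoffs 7, 9 → best response Sports.
Service A against (Licensed, Originals): payoffs 7, 0 → best response Licensed.
Service A against (Licensed, Licensed): payoffs 6, 4 → best response Licensed.
Service A against (Sports, Originals): payoffs 5, 3 → best response Licensed.
Service A against (Sports, Licensed): payoffs 8, 2 → best response Licensed.
Service B against (Licensed, Originals): payoffs 1, 4, 5 → best response Sports.
Service B against (Licensed, Licensed): payoffs 2, 1, 6 → best response Sports.
Service B against (Sports, Originals): payoffs 8, 0, 2 → best response Originals.
Service B against (Sports, Licensed): payoffs 5, 2, 6 → best response Sports.
Service C against (Licensed, Originals): payoffs 2, 6 → best response Licensed.
Service C against (Licensed, Licensed): payoffs 0, 4 → best response Licensed.
Service C against (Licensed, Sports): payoffs 3, 2 → best response Originals.
Service C against (Sports, Originals): payoffs 3, 6 → best response Licensed.
Service C against (Sports, Licensed): payoffs 0, 7 → best response Licensed.
Service C against (Sports, Sports): payoffs 6, 5 → best response Originals.
Mutual best responses: (Licensed, Sports, Originals).

(Licensed, Sports, Originals)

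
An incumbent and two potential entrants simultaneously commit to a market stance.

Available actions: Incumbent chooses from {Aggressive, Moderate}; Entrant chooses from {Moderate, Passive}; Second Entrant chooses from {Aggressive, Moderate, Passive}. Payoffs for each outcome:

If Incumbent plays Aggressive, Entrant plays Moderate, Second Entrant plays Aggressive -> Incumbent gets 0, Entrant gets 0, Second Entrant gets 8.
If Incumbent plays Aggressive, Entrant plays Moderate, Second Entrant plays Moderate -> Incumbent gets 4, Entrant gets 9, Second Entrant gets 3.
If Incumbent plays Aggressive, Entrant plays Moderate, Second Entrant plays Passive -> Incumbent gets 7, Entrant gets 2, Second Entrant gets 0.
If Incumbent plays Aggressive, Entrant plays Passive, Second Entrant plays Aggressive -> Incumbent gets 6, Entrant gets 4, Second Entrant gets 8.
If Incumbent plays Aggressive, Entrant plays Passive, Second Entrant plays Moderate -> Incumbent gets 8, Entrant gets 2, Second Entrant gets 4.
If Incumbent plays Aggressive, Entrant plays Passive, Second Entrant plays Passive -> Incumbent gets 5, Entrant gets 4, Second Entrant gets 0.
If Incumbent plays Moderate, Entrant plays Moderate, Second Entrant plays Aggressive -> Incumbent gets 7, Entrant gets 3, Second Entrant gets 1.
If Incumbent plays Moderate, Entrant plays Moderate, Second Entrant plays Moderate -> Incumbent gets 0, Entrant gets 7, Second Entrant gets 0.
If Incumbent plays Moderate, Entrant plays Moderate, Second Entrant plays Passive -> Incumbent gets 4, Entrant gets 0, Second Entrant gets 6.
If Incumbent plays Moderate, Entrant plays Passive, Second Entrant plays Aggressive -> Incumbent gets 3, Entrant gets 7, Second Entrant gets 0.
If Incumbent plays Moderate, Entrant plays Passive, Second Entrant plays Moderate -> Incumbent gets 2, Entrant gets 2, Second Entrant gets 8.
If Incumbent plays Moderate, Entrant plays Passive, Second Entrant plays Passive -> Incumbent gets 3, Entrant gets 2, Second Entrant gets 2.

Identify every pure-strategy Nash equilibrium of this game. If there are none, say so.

The unique pure-strategy Nash equilibrium is (Aggressive, Passive, Aggressive).

For each strategy profile, look for a profitable unilateral deviation.
(Aggressive, Moderate, Aggressive): Incumbent can switch to Moderate (0 → 7). Not NE.
(Aggressive, Moderate, Moderate): Second Entrant can switch to Aggressive (3 → 8). Not NE.
(Aggressive, Moderate, Passive): Entrant can switch to Passive (2 → 4). Not NE.
(Aggressive, Passive, Aggressive): Incumbent gets 6, best alternative 3; Entrant gets 4, best alternative 0; Second Entrant gets 8, best alternative 4. No profitable deviation — NE.
(Aggressive, Passive, Moderate): Entrant can switch to Moderate (2 → 9). Not NE.
(Aggressive, Passive, Passive): Second Entrant can switch to Aggressive (0 → 8). Not NE.
(Moderate, Moderate, Aggressive): Entrant can switch to Passive (3 → 7). Not NE.
(Moderate, Moderate, Moderate): Incumbent can switch to Aggressive (0 → 4). Not NE.
(Moderate, Moderate, Passive): Incumbent can switch to Aggressive (4 → 7). Not NE.
(The remaining 3 profiles each have a profitable deviation by the same check.)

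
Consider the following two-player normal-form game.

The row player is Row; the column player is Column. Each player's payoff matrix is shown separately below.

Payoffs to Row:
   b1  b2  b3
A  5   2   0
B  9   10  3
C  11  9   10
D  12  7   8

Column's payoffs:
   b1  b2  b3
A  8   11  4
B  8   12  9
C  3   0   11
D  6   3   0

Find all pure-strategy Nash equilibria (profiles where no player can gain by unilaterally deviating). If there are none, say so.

(B, b2) and (C, b3) and (D, b1)

(A, b1): Row can switch to B (5 → 9). Not NE.
(A, b2): Row can switch to B (2 → 10). Not NE.
(A, b3): Row can switch to B (0 → 3). Not NE.
(B, b1): Row can switch to C (9 → 11). Not NE.
(B, b2): Row gets 10, best alternative 9; Column gets 12, best alternative 9. No profitable deviation — NE.
(B, b3): Row can switch to C (3 → 10). Not NE.
(C, b1): Row can switch to D (11 → 12). Not NE.
(C, b2): Row can switch to B (9 → 10). Not NE.
(C, b3): Row gets 10, best alternative 8; Column gets 11, best alternative 3. No profitable deviation — NE.
(D, b1): Row gets 12, best alternative 11; Column gets 6, best alternative 3. No profitable deviation — NE.
(D, b2): Row can switch to B (7 → 10). Not NE.
(D, b3): Row can switch to C (8 → 10). Not NE.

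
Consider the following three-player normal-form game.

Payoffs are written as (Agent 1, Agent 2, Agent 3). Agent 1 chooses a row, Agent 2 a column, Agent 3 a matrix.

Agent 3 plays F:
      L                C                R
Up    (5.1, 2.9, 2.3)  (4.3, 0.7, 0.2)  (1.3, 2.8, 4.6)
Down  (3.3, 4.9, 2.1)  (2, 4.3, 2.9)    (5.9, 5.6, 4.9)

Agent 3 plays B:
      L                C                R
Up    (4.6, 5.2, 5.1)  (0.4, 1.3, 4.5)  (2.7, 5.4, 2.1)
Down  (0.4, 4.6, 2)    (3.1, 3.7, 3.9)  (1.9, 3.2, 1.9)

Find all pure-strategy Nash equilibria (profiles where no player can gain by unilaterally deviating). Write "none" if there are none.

Pure NE: (Down, R, F)

For each player, find the best response to each opponent profile; mutual best responses are the pure NE.
Agent 1 against (L, F): payoffs 5.1, 3.3 → best response Up.
Agent 1 against (L, B): payoffs 4.6, 0.4 → best response Up.
Agent 1 against (C, F): payoffs 4.3, 2 → best response Up.
Agent 1 against (C, B): payoffs 0.4, 3.1 → best response Down.
Agent 1 against (R, F): payoffs 1.3, 5.9 → best response Down.
Agent 1 against (R, B): payoffs 2.7, 1.9 → best response Up.
Agent 2 against (Up, F): payoffs 2.9, 0.7, 2.8 → best response L.
Agent 2 against (Up, B): payoffs 5.2, 1.3, 5.4 → best response R.
Agent 2 against (Down, F): payoffs 4.9, 4.3, 5.6 → best response R.
Agent 2 against (Down, B): payoffs 4.6, 3.7, 3.2 → best response L.
Agent 3 against (Up, L): payoffs 2.3, 5.1 → best response B.
Agent 3 against (Up, C): payoffs 0.2, 4.5 → best response B.
Agent 3 against (Up, R): payoffs 4.6, 2.1 → best response F.
Agent 3 against (Down, L): payoffs 2.1, 2 → best response F.
Agent 3 against (Down, C): payoffs 2.9, 3.9 → best response B.
Agent 3 against (Down, R): payoffs 4.9, 1.9 → best response F.
Mutual best responses: (Down, R, F).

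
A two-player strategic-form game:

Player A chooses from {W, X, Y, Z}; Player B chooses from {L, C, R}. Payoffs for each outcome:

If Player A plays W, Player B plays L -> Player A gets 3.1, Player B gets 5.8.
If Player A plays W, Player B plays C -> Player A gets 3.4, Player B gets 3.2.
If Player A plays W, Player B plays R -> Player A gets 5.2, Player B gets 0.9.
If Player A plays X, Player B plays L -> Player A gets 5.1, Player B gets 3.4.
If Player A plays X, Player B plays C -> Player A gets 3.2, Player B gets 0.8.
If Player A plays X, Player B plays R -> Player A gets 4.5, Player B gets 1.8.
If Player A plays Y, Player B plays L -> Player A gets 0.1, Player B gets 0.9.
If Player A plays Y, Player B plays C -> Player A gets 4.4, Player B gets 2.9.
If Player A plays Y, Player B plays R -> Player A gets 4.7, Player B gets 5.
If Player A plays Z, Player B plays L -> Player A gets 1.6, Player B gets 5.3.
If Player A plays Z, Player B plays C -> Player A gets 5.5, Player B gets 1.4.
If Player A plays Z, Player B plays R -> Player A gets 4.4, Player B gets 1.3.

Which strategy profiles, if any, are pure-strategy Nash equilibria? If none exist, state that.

(X, L)

Player A against L: payoffs 3.1, 5.1, 0.1, 1.6 → best response X.
Player A against C: payoffs 3.4, 3.2, 4.4, 5.5 → best response Z.
Player A against R: payoffs 5.2, 4.5, 4.7, 4.4 → best response W.
Player B against W: payoffs 5.8, 3.2, 0.9 → best response L.
Player B against X: payoffs 3.4, 0.8, 1.8 → best response L.
Player B against Y: payoffs 0.9, 2.9, 5 → best response R.
Player B against Z: payoffs 5.3, 1.4, 1.3 → best response L.
Mutual best responses: (X, L).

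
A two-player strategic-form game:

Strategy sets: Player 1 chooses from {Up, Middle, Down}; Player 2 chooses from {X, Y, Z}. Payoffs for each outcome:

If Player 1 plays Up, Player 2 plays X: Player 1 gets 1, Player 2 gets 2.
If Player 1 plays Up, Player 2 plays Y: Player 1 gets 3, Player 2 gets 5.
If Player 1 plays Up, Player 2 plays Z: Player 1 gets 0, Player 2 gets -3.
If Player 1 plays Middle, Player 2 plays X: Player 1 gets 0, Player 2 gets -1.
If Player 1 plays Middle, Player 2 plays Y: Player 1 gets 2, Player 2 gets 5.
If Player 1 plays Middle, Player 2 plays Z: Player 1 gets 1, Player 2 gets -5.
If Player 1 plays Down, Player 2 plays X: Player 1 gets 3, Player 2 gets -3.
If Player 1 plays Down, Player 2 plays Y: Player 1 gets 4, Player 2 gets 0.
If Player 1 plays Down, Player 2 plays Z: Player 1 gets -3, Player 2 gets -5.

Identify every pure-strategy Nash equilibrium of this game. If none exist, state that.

(Down, Y)

Player 1 against X: payoffs 1, 0, 3 → best response Down.
Player 1 against Y: payoffs 3, 2, 4 → best response Down.
Player 1 against Z: payoffs 0, 1, -3 → best response Middle.
Player 2 against Up: payoffs 2, 5, -3 → best response Y.
Player 2 against Middle: payoffs -1, 5, -5 → best response Y.
Player 2 against Down: payoffs -3, 0, -5 → best response Y.
Mutual best responses: (Down, Y).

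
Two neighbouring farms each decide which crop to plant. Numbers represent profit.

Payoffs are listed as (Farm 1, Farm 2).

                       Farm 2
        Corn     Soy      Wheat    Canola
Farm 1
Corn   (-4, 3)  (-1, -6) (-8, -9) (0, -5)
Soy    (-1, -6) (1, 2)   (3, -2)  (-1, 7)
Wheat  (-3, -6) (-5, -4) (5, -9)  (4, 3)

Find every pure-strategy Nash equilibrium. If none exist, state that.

Farm 1 against Corn: payoffs -4, -1, -3 → best response Soy.
Farm 1 against Soy: payoffs -1, 1, -5 → best response Soy.
Farm 1 against Wheat: payoffs -8, 3, 5 → best response Wheat.
Farm 1 against Canola: payoffs 0, -1, 4 → best response Wheat.
Farm 2 against Corn: payoffs 3, -6, -9, -5 → best response Corn.
Farm 2 against Soy: payoffs -6, 2, -2, 7 → best response Canola.
Farm 2 against Wheat: payoffs -6, -4, -9, 3 → best response Canola.
Mutual best responses: (Wheat, Canola).

The unique pure-strategy Nash equilibrium is (Wheat, Canola).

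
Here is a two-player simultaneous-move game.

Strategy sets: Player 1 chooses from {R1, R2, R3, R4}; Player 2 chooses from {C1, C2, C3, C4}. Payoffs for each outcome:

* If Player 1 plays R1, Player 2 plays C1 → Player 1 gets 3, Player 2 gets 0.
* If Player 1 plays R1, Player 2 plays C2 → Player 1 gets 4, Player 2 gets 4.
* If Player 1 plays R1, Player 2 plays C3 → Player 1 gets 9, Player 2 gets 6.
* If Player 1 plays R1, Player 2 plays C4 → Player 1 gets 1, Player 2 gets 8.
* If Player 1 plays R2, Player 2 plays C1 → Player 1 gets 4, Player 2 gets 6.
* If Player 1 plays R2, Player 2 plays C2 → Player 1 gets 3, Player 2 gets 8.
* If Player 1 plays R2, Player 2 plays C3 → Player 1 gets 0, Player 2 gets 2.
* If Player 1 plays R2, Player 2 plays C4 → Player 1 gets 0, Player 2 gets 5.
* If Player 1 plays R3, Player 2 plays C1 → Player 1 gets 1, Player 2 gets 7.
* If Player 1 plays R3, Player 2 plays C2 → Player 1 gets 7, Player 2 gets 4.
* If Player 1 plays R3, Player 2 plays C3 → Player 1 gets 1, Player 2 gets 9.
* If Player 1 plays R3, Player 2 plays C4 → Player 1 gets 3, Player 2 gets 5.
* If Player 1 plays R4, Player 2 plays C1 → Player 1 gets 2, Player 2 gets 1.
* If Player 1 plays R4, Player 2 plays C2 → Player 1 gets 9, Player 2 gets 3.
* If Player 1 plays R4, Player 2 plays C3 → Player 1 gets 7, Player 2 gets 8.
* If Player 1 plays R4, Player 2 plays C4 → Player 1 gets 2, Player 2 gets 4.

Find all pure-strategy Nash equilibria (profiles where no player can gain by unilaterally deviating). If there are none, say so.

(R1, C1): Player 1 can switch to R2 (3 → 4). Not NE.
(R1, C2): Player 1 can switch to R3 (4 → 7). Not NE.
(R1, C3): Player 2 can switch to C4 (6 → 8). Not NE.
(R1, C4): Player 1 can switch to R3 (1 → 3). Not NE.
(R2, C1): Player 2 can switch to C2 (6 → 8). Not NE.
(R2, C2): Player 1 can switch to R1 (3 → 4). Not NE.
(R2, C3): Player 1 can switch to R1 (0 → 9). Not NE.
(R2, C4): Player 1 can switch to R1 (0 → 1). Not NE.
(The remaining 8 profiles each have a profitable deviation by the same check.)

This game has no pure Nash equilibrium.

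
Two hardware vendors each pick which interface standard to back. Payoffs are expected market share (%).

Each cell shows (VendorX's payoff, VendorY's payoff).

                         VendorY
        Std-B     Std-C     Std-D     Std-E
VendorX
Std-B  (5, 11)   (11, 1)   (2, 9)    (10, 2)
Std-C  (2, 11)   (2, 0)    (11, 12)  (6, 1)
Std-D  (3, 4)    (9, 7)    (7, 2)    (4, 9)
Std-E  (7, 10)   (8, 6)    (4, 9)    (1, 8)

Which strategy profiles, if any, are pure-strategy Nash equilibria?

Check each profile: it is a Nash equilibrium iff no player can strictly gain by switching unilaterally.
(Std-B, Std-B): VendorX can switch to Std-E (5 → 7). Not NE.
(Std-B, Std-C): VendorY can switch to Std-B (1 → 11). Not NE.
(Std-B, Std-D): VendorX can switch to Std-C (2 → 11). Not NE.
(Std-B, Std-E): VendorY can switch to Std-B (2 → 11). Not NE.
(Std-C, Std-B): VendorX can switch to Std-B (2 → 5). Not NE.
(Std-C, Std-C): VendorX can switch to Std-B (2 → 11). Not NE.
(Std-C, Std-D): VendorX gets 11, best alternative 7; VendorY gets 12, best alternative 11. No profitable deviation — NE.
(Std-C, Std-E): VendorX can switch to Std-B (6 → 10). Not NE.
(Std-D, Std-B): VendorX can switch to Std-B (3 → 5). Not NE.
(Std-D, Std-C): VendorX can switch to Std-B (9 → 11). Not NE.
(Std-D, Std-D): VendorX can switch to Std-C (7 → 11). Not NE.
(Std-E, Std-B): VendorX gets 7, best alternative 5; VendorY gets 10, best alternative 9. No profitable deviation — NE.
(The remaining 4 profiles each have a profitable deviation by the same check.)

Pure-strategy Nash equilibria: (Std-C, Std-D); (Std-E, Std-B)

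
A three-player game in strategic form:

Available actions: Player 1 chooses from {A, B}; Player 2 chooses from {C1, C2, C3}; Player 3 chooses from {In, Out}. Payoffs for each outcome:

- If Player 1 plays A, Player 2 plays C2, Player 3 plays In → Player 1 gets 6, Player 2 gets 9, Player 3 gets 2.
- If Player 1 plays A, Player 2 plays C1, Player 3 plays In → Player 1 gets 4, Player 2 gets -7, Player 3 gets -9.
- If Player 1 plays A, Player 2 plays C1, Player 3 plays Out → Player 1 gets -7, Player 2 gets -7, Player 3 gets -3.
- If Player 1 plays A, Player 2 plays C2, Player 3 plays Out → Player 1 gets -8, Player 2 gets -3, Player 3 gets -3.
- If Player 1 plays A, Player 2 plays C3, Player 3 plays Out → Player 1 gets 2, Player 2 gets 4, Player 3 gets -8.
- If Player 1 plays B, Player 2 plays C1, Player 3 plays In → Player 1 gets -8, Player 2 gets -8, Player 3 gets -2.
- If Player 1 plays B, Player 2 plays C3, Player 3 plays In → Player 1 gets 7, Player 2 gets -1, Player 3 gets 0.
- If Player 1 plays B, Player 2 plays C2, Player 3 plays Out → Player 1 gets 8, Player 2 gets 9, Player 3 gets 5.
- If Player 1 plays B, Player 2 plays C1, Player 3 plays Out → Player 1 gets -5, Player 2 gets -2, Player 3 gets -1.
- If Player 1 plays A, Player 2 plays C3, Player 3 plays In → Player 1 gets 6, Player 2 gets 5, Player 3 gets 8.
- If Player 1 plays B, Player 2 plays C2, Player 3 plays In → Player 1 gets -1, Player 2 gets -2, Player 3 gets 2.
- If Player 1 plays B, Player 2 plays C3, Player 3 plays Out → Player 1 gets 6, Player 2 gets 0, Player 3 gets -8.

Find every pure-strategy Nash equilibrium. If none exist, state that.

Player 1 against (C1, In): payoffs 4, -8 → best response A.
Player 1 against (C1, Out): payoffs -7, -5 → best response B.
Player 1 against (C2, In): payoffs 6, -1 → best response A.
Player 1 against (C2, Out): payoffs -8, 8 → best response B.
Player 1 against (C3, In): payoffs 6, 7 → best response B.
Player 1 against (C3, Out): payoffs 2, 6 → best response B.
Player 2 against (A, In): payoffs -7, 9, 5 → best response C2.
Player 2 against (A, Out): payoffs -7, -3, 4 → best response C3.
Player 2 against (B, In): payoffs -8, -2, -1 → best response C3.
Player 2 against (B, Out): payoffs -2, 9, 0 → best response C2.
Player 3 against (A, C1): payoffs -9, -3 → best response Out.
Player 3 against (A, C2): payoffs 2, -3 → best response In.
Player 3 against (A, C3): payoffs 8, -8 → best response In.
Player 3 against (B, C1): payoffs -2, -1 → best response Out.
Player 3 against (B, C2): payoffs 2, 5 → best response Out.
Player 3 against (B, C3): payoffs 0, -8 → best response In.
Mutual best responses: (A, C2, In); (B, C2, Out); (B, C3, In).

The pure Nash equilibria are (A, C2, In); (B, C2, Out); (B, C3, In).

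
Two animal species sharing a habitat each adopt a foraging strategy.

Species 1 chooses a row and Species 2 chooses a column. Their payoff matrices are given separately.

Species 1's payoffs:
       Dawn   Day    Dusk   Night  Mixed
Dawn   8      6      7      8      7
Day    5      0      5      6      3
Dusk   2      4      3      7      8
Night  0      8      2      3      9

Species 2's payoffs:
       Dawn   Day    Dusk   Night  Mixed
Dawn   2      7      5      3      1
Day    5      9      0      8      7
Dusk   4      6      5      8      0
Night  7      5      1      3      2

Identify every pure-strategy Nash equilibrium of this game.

(Dawn, Dawn): Species 2 can switch to Day (2 → 7). Not NE.
(Dawn, Day): Species 1 can switch to Night (6 → 8). Not NE.
(Dawn, Dusk): Species 2 can switch to Day (5 → 7). Not NE.
(Dawn, Night): Species 2 can switch to Day (3 → 7). Not NE.
(Dawn, Mixed): Species 1 can switch to Dusk (7 → 8). Not NE.
(Day, Dawn): Species 1 can switch to Dawn (5 → 8). Not NE.
(Day, Day): Species 1 can switch to Dawn (0 → 6). Not NE.
(Day, Dusk): Species 1 can switch to Dawn (5 → 7). Not NE.
(Day, Night): Species 1 can switch to Dawn (6 → 8). Not NE.
(Day, Mixed): Species 1 can switch to Dawn (3 → 7). Not NE.
(Dusk, Dawn): Species 1 can switch to Dawn (2 → 8). Not NE.
(Dusk, Day): Species 1 can switch to Dawn (4 → 6). Not NE.
(The remaining 8 profiles each have a profitable deviation by the same check.)

There is no pure-strategy Nash equilibrium.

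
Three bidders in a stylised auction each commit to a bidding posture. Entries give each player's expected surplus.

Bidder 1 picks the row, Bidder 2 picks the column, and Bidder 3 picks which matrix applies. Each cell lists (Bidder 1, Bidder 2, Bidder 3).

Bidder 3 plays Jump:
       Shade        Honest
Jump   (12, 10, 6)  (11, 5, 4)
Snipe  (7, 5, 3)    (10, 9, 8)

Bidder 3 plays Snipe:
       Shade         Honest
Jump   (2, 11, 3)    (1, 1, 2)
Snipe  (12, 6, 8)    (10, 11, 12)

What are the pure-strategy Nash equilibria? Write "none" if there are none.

Pure-strategy Nash equilibria: (Jump, Shade, Jump), (Snipe, Honest, Snipe)

Bidder 1 against (Shade, Jump): payoffs 12, 7 → best response Jump.
Bidder 1 against (Shade, Snipe): payoffs 2, 12 → best response Snipe.
Bidder 1 against (Honest, Jump): payoffs 11, 10 → best response Jump.
Bidder 1 against (Honest, Snipe): payoffs 1, 10 → best response Snipe.
Bidder 2 against (Jump, Jump): payoffs 10, 5 → best response Shade.
Bidder 2 against (Jump, Snipe): payoffs 11, 1 → best response Shade.
Bidder 2 against (Snipe, Jump): payoffs 5, 9 → best response Honest.
Bidder 2 against (Snipe, Snipe): payoffs 6, 11 → best response Honest.
Bidder 3 against (Jump, Shade): payoffs 6, 3 → best response Jump.
Bidder 3 against (Jump, Honest): payoffs 4, 2 → best response Jump.
Bidder 3 against (Snipe, Shade): payoffs 3, 8 → best response Snipe.
Bidder 3 against (Snipe, Honest): payoffs 8, 12 → best response Snipe.
Mutual best responses: (Jump, Shade, Jump); (Snipe, Honest, Snipe).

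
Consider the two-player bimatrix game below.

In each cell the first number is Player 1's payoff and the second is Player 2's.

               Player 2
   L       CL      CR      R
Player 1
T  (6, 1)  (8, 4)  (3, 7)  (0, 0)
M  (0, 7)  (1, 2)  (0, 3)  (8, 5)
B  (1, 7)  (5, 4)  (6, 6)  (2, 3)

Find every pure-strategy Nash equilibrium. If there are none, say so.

No pure-strategy Nash equilibrium.

Player 1 against L: payoffs 6, 0, 1 → best response T.
Player 1 against CL: payoffs 8, 1, 5 → best response T.
Player 1 against CR: payoffs 3, 0, 6 → best response B.
Player 1 against R: payoffs 0, 8, 2 → best response M.
Player 2 against T: payoffs 1, 4, 7, 0 → best response CR.
Player 2 against M: payoffs 7, 2, 3, 5 → best response L.
Player 2 against B: payoffs 7, 4, 6, 3 → best response L.
No profile is a mutual best response for all players.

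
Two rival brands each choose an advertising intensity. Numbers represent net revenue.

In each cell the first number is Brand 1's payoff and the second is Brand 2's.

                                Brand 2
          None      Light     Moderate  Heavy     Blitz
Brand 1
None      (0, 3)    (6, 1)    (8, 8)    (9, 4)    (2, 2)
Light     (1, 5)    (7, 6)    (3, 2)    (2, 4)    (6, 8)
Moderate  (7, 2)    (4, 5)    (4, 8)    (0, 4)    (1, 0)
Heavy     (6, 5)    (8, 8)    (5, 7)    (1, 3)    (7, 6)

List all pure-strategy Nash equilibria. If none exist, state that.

(None, Moderate); (Heavy, Light)

For each strategy profile, look for a profitable unilateral deviation.
(None, None): Brand 1 can switch to Light (0 → 1). Not NE.
(None, Light): Brand 1 can switch to Light (6 → 7). Not NE.
(None, Moderate): Brand 1 gets 8, best alternative 5; Brand 2 gets 8, best alternative 4. No profitable deviation — NE.
(None, Heavy): Brand 2 can switch to Moderate (4 → 8). Not NE.
(None, Blitz): Brand 1 can switch to Light (2 → 6). Not NE.
(Light, None): Brand 1 can switch to Moderate (1 → 7). Not NE.
(Light, Light): Brand 1 can switch to Heavy (7 → 8). Not NE.
(Light, Moderate): Brand 1 can switch to None (3 → 8). Not NE.
(Light, Heavy): Brand 1 can switch to None (2 → 9). Not NE.
(Light, Blitz): Brand 1 can switch to Heavy (6 → 7). Not NE.
(Moderate, None): Brand 2 can switch to Light (2 → 5). Not NE.
(Moderate, Light): Brand 1 can switch to None (4 → 6). Not NE.
(Moderate, Moderate): Brand 1 can switch to None (4 → 8). Not NE.
(Heavy, Light): Brand 1 gets 8, best alternative 7; Brand 2 gets 8, best alternative 7. No profitable deviation — NE.
(The remaining 6 profiles each have a profitable deviation by the same check.)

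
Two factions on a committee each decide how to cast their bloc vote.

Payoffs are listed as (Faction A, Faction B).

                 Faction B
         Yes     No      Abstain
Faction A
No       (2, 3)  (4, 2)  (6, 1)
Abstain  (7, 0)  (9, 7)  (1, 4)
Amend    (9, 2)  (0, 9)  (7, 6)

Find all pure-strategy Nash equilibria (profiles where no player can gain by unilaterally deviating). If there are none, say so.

The unique pure-strategy Nash equilibrium is (Abstain, No).

Faction A against Yes: payoffs 2, 7, 9 → best response Amend.
Faction A against No: payoffs 4, 9, 0 → best response Abstain.
Faction A against Abstain: payoffs 6, 1, 7 → best response Amend.
Faction B against No: payoffs 3, 2, 1 → best response Yes.
Faction B against Abstain: payoffs 0, 7, 4 → best response No.
Faction B against Amend: payoffs 2, 9, 6 → best response No.
Mutual best responses: (Abstain, No).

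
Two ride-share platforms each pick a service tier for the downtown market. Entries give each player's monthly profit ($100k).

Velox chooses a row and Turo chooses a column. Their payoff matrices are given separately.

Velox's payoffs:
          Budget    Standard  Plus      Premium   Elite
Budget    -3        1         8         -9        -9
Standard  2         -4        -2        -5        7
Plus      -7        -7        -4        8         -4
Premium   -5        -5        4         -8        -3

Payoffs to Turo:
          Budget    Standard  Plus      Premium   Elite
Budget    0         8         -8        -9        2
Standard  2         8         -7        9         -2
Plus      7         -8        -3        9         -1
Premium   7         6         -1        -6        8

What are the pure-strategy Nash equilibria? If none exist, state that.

The pure Nash equilibria are (Budget, Standard); (Plus, Premium).

Velox against Budget: payoffs -3, 2, -7, -5 → best response Standard.
Velox against Standard: payoffs 1, -4, -7, -5 → best response Budget.
Velox against Plus: payoffs 8, -2, -4, 4 → best response Budget.
Velox against Premium: payoffs -9, -5, 8, -8 → best response Plus.
Velox against Elite: payoffs -9, 7, -4, -3 → best response Standard.
Turo against Budget: payoffs 0, 8, -8, -9, 2 → best response Standard.
Turo against Standard: payoffs 2, 8, -7, 9, -2 → best response Premium.
Turo against Plus: payoffs 7, -8, -3, 9, -1 → best response Premium.
Turo against Premium: payoffs 7, 6, -1, -6, 8 → best response Elite.
Mutual best responses: (Budget, Standard); (Plus, Premium).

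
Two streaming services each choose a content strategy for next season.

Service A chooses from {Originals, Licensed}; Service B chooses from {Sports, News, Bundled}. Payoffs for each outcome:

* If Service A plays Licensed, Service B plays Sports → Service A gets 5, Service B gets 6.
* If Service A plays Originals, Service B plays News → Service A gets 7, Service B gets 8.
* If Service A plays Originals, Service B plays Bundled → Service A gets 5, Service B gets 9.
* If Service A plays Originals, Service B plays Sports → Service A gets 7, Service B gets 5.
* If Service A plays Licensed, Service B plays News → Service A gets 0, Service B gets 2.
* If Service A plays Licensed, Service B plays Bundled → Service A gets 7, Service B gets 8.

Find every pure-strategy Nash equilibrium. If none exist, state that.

Service A against Sports: payoffs 7, 5 → best response Originals.
Service A against News: payoffs 7, 0 → best response Originals.
Service A against Bundled: payoffs 5, 7 → best response Licensed.
Service B against Originals: payoffs 5, 8, 9 → best response Bundled.
Service B against Licensed: payoffs 6, 2, 8 → best response Bundled.
Mutual best responses: (Licensed, Bundled).

Pure NE: (Licensed, Bundled)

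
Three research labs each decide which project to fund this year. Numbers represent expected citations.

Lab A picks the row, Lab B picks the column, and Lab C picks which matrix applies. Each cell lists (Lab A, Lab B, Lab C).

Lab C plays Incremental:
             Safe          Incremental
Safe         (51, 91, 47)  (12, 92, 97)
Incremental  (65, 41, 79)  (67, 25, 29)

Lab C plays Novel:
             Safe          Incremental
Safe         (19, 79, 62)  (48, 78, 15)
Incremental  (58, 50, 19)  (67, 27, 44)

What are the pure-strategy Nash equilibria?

Lab A against (Safe, Incremental): payoffs 51, 65 → best response Incremental.
Lab A against (Safe, Novel): payoffs 19, 58 → best response Incremental.
Lab A against (Incremental, Incremental): payoffs 12, 67 → best response Incremental.
Lab A against (Incremental, Novel): payoffs 48, 67 → best response Incremental.
Lab B against (Safe, Incremental): payoffs 91, 92 → best response Incremental.
Lab B against (Safe, Novel): payoffs 79, 78 → best response Safe.
Lab B against (Incremental, Incremental): payoffs 41, 25 → best response Safe.
Lab B against (Incremental, Novel): payoffs 50, 27 → best response Safe.
Lab C against (Safe, Safe): payoffs 47, 62 → best response Novel.
Lab C against (Safe, Incremental): payoffs 97, 15 → best response Incremental.
Lab C against (Incremental, Safe): payoffs 79, 19 → best response Incremental.
Lab C against (Incremental, Incremental): payoffs 29, 44 → best response Novel.
Mutual best responses: (Incremental, Safe, Incremental).

Pure NE: (Incremental, Safe, Incremental)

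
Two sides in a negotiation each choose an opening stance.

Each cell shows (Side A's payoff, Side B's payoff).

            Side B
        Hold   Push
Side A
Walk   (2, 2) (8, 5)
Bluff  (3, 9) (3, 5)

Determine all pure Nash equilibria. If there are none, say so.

Mark each player's best response to every combination of opponents' strategies; a profile where every player is best-responding is a pure Nash equilibrium.
Side A against Hold: payoffs 2, 3 → best response Bluff.
Side A against Push: payoffs 8, 3 → best response Walk.
Side B against Walk: payoffs 2, 5 → best response Push.
Side B against Bluff: payoffs 9, 5 → best response Hold.
Mutual best responses: (Walk, Push); (Bluff, Hold).

The pure Nash equilibria are (Walk, Push), (Bluff, Hold).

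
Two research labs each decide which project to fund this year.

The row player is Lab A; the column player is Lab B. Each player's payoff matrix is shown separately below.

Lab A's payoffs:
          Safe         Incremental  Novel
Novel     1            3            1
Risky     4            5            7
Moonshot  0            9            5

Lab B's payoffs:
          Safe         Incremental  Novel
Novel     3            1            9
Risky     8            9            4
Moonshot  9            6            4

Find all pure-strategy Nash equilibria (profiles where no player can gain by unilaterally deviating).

Mark each player's best response to every combination of opponents' strategies; a profile where every player is best-responding is a pure Nash equilibrium.
Lab A against Safe: payoffs 1, 4, 0 → best response Risky.
Lab A against Incremental: payoffs 3, 5, 9 → best response Moonshot.
Lab A against Novel: payoffs 1, 7, 5 → best response Risky.
Lab B against Novel: payoffs 3, 1, 9 → best response Novel.
Lab B against Risky: payoffs 8, 9, 4 → best response Incremental.
Lab B against Moonshot: payoffs 9, 6, 4 → best response Safe.
No profile is a mutual best response for all players.

This game has no pure Nash equilibrium.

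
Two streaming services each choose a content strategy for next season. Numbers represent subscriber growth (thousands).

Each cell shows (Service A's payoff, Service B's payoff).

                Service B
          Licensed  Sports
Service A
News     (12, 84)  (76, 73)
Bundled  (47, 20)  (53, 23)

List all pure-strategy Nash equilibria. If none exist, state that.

(News, Licensed): Service A can switch to Bundled (12 → 47). Not NE.
(News, Sports): Service B can switch to Licensed (73 → 84). Not NE.
(Bundled, Licensed): Service B can switch to Sports (20 → 23). Not NE.
(Bundled, Sports): Service A can switch to News (53 → 76). Not NE.

There is no pure-strategy Nash equilibrium.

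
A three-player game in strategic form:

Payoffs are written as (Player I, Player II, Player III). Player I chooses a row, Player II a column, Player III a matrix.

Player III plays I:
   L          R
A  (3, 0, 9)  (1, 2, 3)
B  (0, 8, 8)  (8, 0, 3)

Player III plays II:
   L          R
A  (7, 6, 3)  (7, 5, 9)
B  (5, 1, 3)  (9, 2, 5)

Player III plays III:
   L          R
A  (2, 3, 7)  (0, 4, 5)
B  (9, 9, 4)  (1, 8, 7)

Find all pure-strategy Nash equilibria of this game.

(A, L, I): Player II can switch to R (0 → 2). Not NE.
(A, L, II): Player III can switch to I (3 → 9). Not NE.
(A, L, III): Player I can switch to B (2 → 9). Not NE.
(A, R, I): Player I can switch to B (1 → 8). Not NE.
(A, R, II): Player I can switch to B (7 → 9). Not NE.
(A, R, III): Player I can switch to B (0 → 1). Not NE.
(B, L, I): Player I can switch to A (0 → 3). Not NE.
(B, L, II): Player I can switch to A (5 → 7). Not NE.
(B, L, III): Player III can switch to I (4 → 8). Not NE.
(B, R, I): Player II can switch to L (0 → 8). Not NE.
(The remaining 2 profiles each have a profitable deviation by the same check.)

This game has no pure Nash equilibrium.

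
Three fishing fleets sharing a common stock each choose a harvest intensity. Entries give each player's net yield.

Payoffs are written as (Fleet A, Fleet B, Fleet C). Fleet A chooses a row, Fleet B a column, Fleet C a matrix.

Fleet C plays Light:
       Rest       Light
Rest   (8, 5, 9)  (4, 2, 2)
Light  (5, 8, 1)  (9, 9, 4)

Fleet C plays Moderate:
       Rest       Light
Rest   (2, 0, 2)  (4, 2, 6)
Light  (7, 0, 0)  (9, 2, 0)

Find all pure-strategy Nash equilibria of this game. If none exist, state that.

Mark each player's best response to every combination of opponents' strategies; a profile where every player is best-responding is a pure Nash equilibrium.
Fleet A against (Rest, Light): payoffs 8, 5 → best response Rest.
Fleet A against (Rest, Moderate): payoffs 2, 7 → best response Light.
Fleet A against (Light, Light): payoffs 4, 9 → best response Light.
Fleet A against (Light, Moderate): payoffs 4, 9 → best response Light.
Fleet B against (Rest, Light): payoffs 5, 2 → best response Rest.
Fleet B against (Rest, Moderate): payoffs 0, 2 → best response Light.
Fleet B against (Light, Light): payoffs 8, 9 → best response Light.
Fleet B against (Light, Moderate): payoffs 0, 2 → best response Light.
Fleet C against (Rest, Rest): payoffs 9, 2 → best response Light.
Fleet C against (Rest, Light): payoffs 2, 6 → best response Moderate.
Fleet C against (Light, Rest): payoffs 1, 0 → best response Light.
Fleet C against (Light, Light): payoffs 4, 0 → best response Light.
Mutual best responses: (Rest, Rest, Light); (Light, Light, Light).

The pure Nash equilibria are (Rest, Rest, Light); (Light, Light, Light).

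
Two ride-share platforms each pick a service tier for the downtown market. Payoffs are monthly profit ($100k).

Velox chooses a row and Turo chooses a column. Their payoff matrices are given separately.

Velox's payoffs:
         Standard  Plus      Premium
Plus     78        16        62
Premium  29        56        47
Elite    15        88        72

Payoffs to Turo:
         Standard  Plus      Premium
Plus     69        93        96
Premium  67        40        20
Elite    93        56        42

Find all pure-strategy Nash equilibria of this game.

This game has no pure Nash equilibrium.

For each player, find the best response to each opponent profile; mutual best responses are the pure NE.
Velox against Standard: payoffs 78, 29, 15 → best response Plus.
Velox against Plus: payoffs 16, 56, 88 → best response Elite.
Velox against Premium: payoffs 62, 47, 72 → best response Elite.
Turo against Plus: payoffs 69, 93, 96 → best response Premium.
Turo against Premium: payoffs 67, 40, 20 → best response Standard.
Turo against Elite: payoffs 93, 56, 42 → best response Standard.
No profile is a mutual best response for all players.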